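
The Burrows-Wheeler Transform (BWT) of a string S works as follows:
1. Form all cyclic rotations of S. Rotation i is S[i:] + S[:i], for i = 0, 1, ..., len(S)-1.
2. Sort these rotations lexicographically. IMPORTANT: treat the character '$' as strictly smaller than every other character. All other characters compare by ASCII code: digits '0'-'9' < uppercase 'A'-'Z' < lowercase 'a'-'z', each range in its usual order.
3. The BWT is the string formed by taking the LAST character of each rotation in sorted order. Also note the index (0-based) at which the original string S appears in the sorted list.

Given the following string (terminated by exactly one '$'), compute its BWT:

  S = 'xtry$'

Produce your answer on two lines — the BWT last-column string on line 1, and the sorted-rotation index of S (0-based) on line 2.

All 5 rotations (rotation i = S[i:]+S[:i]):
  rot[0] = xtry$
  rot[1] = try$x
  rot[2] = ry$xt
  rot[3] = y$xtr
  rot[4] = $xtry
Sorted (with $ < everything):
  sorted[0] = $xtry  (last char: 'y')
  sorted[1] = ry$xt  (last char: 't')
  sorted[2] = try$x  (last char: 'x')
  sorted[3] = xtry$  (last char: '$')
  sorted[4] = y$xtr  (last char: 'r')
Last column: ytx$r
Original string S is at sorted index 3

Answer: ytx$r
3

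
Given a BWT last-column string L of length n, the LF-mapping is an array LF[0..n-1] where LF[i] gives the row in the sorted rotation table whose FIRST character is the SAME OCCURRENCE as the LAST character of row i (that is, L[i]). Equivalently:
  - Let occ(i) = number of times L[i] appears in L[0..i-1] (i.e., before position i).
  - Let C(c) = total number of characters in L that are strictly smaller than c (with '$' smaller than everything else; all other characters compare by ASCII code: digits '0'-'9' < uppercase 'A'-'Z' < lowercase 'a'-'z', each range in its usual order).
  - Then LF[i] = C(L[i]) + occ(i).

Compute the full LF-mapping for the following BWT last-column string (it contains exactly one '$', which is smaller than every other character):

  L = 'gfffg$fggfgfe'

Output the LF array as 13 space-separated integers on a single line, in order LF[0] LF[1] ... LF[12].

Char counts: '$':1, 'e':1, 'f':6, 'g':5
C (first-col start): C('$')=0, C('e')=1, C('f')=2, C('g')=8
L[0]='g': occ=0, LF[0]=C('g')+0=8+0=8
L[1]='f': occ=0, LF[1]=C('f')+0=2+0=2
L[2]='f': occ=1, LF[2]=C('f')+1=2+1=3
L[3]='f': occ=2, LF[3]=C('f')+2=2+2=4
L[4]='g': occ=1, LF[4]=C('g')+1=8+1=9
L[5]='$': occ=0, LF[5]=C('$')+0=0+0=0
L[6]='f': occ=3, LF[6]=C('f')+3=2+3=5
L[7]='g': occ=2, LF[7]=C('g')+2=8+2=10
L[8]='g': occ=3, LF[8]=C('g')+3=8+3=11
L[9]='f': occ=4, LF[9]=C('f')+4=2+4=6
L[10]='g': occ=4, LF[10]=C('g')+4=8+4=12
L[11]='f': occ=5, LF[11]=C('f')+5=2+5=7
L[12]='e': occ=0, LF[12]=C('e')+0=1+0=1

Answer: 8 2 3 4 9 0 5 10 11 6 12 7 1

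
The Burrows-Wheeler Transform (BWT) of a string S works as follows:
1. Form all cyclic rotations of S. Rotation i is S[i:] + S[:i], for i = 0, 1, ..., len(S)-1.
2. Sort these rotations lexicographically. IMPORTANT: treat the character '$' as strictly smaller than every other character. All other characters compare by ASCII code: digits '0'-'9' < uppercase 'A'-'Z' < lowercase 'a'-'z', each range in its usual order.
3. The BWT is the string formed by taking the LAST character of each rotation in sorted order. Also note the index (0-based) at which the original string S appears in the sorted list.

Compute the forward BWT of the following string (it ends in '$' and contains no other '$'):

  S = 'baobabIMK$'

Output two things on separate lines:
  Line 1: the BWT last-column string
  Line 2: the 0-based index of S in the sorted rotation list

Answer: KbMIbbao$a
8

Derivation:
All 10 rotations (rotation i = S[i:]+S[:i]):
  rot[0] = baobabIMK$
  rot[1] = aobabIMK$b
  rot[2] = obabIMK$ba
  rot[3] = babIMK$bao
  rot[4] = abIMK$baob
  rot[5] = bIMK$baoba
  rot[6] = IMK$baobab
  rot[7] = MK$baobabI
  rot[8] = K$baobabIM
  rot[9] = $baobabIMK
Sorted (with $ < everything):
  sorted[0] = $baobabIMK  (last char: 'K')
  sorted[1] = IMK$baobab  (last char: 'b')
  sorted[2] = K$baobabIM  (last char: 'M')
  sorted[3] = MK$baobabI  (last char: 'I')
  sorted[4] = abIMK$baob  (last char: 'b')
  sorted[5] = aobabIMK$b  (last char: 'b')
  sorted[6] = bIMK$baoba  (last char: 'a')
  sorted[7] = babIMK$bao  (last char: 'o')
  sorted[8] = baobabIMK$  (last char: '$')
  sorted[9] = obabIMK$ba  (last char: 'a')
Last column: KbMIbbao$a
Original string S is at sorted index 8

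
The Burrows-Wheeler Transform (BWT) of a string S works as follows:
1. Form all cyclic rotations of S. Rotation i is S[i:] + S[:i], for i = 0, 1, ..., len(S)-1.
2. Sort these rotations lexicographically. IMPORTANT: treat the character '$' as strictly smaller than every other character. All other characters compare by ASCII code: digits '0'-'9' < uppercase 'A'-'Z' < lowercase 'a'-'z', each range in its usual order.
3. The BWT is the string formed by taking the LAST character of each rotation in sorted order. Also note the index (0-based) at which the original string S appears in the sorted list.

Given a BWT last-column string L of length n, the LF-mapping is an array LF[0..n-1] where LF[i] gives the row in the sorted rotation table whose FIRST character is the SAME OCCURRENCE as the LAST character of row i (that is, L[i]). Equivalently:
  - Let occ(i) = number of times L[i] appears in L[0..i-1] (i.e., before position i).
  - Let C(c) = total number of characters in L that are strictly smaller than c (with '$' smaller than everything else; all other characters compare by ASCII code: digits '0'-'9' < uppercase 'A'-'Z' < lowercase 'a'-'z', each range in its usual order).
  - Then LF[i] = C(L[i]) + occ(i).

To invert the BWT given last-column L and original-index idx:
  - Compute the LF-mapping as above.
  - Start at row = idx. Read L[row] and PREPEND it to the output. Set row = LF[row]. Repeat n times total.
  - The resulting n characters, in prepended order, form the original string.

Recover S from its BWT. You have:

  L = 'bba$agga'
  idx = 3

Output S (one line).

Answer: aggbaab$

Derivation:
LF mapping: 4 5 1 0 2 6 7 3
Walk LF starting at row 3, prepending L[row]:
  step 1: row=3, L[3]='$', prepend. Next row=LF[3]=0
  step 2: row=0, L[0]='b', prepend. Next row=LF[0]=4
  step 3: row=4, L[4]='a', prepend. Next row=LF[4]=2
  step 4: row=2, L[2]='a', prepend. Next row=LF[2]=1
  step 5: row=1, L[1]='b', prepend. Next row=LF[1]=5
  step 6: row=5, L[5]='g', prepend. Next row=LF[5]=6
  step 7: row=6, L[6]='g', prepend. Next row=LF[6]=7
  step 8: row=7, L[7]='a', prepend. Next row=LF[7]=3
Reversed output: aggbaab$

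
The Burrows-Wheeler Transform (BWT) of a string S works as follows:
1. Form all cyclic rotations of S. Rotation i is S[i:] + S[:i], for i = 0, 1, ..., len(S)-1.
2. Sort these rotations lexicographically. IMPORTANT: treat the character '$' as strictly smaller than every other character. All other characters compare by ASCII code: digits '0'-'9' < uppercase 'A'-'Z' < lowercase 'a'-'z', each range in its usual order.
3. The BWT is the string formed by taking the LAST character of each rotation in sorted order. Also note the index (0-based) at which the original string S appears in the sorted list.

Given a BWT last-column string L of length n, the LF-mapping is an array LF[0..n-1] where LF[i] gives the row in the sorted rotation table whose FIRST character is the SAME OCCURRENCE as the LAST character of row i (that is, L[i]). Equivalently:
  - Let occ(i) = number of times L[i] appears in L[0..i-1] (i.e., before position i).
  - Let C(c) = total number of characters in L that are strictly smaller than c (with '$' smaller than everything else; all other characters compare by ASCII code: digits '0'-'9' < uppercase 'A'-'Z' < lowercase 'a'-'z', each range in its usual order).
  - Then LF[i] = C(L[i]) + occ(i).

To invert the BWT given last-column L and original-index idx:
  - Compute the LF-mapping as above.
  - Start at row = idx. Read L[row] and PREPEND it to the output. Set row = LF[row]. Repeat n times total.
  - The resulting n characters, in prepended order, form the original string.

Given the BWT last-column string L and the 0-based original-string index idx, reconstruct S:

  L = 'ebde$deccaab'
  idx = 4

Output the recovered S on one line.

Answer: becdcdaebae$

Derivation:
LF mapping: 9 3 7 10 0 8 11 5 6 1 2 4
Walk LF starting at row 4, prepending L[row]:
  step 1: row=4, L[4]='$', prepend. Next row=LF[4]=0
  step 2: row=0, L[0]='e', prepend. Next row=LF[0]=9
  step 3: row=9, L[9]='a', prepend. Next row=LF[9]=1
  step 4: row=1, L[1]='b', prepend. Next row=LF[1]=3
  step 5: row=3, L[3]='e', prepend. Next row=LF[3]=10
  step 6: row=10, L[10]='a', prepend. Next row=LF[10]=2
  step 7: row=2, L[2]='d', prepend. Next row=LF[2]=7
  step 8: row=7, L[7]='c', prepend. Next row=LF[7]=5
  step 9: row=5, L[5]='d', prepend. Next row=LF[5]=8
  step 10: row=8, L[8]='c', prepend. Next row=LF[8]=6
  step 11: row=6, L[6]='e', prepend. Next row=LF[6]=11
  step 12: row=11, L[11]='b', prepend. Next row=LF[11]=4
Reversed output: becdcdaebae$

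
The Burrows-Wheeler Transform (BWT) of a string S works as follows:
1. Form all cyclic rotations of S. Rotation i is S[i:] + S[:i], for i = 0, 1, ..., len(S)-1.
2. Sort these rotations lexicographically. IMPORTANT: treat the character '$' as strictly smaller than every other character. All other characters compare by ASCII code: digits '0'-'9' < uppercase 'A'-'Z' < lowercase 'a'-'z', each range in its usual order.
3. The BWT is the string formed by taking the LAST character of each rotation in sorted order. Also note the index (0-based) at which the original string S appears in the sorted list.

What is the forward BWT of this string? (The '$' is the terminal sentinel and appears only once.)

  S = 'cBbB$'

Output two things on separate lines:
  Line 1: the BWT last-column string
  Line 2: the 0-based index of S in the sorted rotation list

All 5 rotations (rotation i = S[i:]+S[:i]):
  rot[0] = cBbB$
  rot[1] = BbB$c
  rot[2] = bB$cB
  rot[3] = B$cBb
  rot[4] = $cBbB
Sorted (with $ < everything):
  sorted[0] = $cBbB  (last char: 'B')
  sorted[1] = B$cBb  (last char: 'b')
  sorted[2] = BbB$c  (last char: 'c')
  sorted[3] = bB$cB  (last char: 'B')
  sorted[4] = cBbB$  (last char: '$')
Last column: BbcB$
Original string S is at sorted index 4

Answer: BbcB$
4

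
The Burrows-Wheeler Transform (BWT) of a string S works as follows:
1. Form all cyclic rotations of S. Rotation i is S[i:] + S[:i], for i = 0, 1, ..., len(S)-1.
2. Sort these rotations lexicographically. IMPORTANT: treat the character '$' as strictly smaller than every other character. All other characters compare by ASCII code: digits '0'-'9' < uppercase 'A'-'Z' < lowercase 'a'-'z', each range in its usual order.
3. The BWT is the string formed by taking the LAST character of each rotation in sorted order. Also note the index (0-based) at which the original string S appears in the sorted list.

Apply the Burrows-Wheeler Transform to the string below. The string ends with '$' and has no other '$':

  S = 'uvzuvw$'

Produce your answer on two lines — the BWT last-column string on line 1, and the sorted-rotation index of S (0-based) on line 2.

All 7 rotations (rotation i = S[i:]+S[:i]):
  rot[0] = uvzuvw$
  rot[1] = vzuvw$u
  rot[2] = zuvw$uv
  rot[3] = uvw$uvz
  rot[4] = vw$uvzu
  rot[5] = w$uvzuv
  rot[6] = $uvzuvw
Sorted (with $ < everything):
  sorted[0] = $uvzuvw  (last char: 'w')
  sorted[1] = uvw$uvz  (last char: 'z')
  sorted[2] = uvzuvw$  (last char: '$')
  sorted[3] = vw$uvzu  (last char: 'u')
  sorted[4] = vzuvw$u  (last char: 'u')
  sorted[5] = w$uvzuv  (last char: 'v')
  sorted[6] = zuvw$uv  (last char: 'v')
Last column: wz$uuvv
Original string S is at sorted index 2

Answer: wz$uuvv
2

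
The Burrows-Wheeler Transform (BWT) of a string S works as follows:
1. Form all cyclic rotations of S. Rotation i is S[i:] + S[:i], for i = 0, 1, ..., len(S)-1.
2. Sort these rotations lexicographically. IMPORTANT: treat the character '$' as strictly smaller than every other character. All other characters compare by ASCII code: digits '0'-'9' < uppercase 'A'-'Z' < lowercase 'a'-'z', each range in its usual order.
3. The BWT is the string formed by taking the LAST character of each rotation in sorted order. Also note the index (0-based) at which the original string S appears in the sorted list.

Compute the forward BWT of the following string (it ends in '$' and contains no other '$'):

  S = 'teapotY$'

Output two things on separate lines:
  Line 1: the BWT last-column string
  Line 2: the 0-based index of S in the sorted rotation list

All 8 rotations (rotation i = S[i:]+S[:i]):
  rot[0] = teapotY$
  rot[1] = eapotY$t
  rot[2] = apotY$te
  rot[3] = potY$tea
  rot[4] = otY$teap
  rot[5] = tY$teapo
  rot[6] = Y$teapot
  rot[7] = $teapotY
Sorted (with $ < everything):
  sorted[0] = $teapotY  (last char: 'Y')
  sorted[1] = Y$teapot  (last char: 't')
  sorted[2] = apotY$te  (last char: 'e')
  sorted[3] = eapotY$t  (last char: 't')
  sorted[4] = otY$teap  (last char: 'p')
  sorted[5] = potY$tea  (last char: 'a')
  sorted[6] = tY$teapo  (last char: 'o')
  sorted[7] = teapotY$  (last char: '$')
Last column: Ytetpao$
Original string S is at sorted index 7

Answer: Ytetpao$
7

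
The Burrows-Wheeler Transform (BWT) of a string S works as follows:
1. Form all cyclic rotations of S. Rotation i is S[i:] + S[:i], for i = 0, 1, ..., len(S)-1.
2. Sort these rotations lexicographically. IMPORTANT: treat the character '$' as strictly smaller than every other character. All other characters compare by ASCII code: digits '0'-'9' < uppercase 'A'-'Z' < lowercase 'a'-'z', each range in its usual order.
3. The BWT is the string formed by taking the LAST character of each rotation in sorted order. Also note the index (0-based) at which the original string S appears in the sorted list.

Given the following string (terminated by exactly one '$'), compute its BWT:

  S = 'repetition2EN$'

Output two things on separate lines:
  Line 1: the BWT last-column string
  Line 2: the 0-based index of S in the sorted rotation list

All 14 rotations (rotation i = S[i:]+S[:i]):
  rot[0] = repetition2EN$
  rot[1] = epetition2EN$r
  rot[2] = petition2EN$re
  rot[3] = etition2EN$rep
  rot[4] = tition2EN$repe
  rot[5] = ition2EN$repet
  rot[6] = tion2EN$repeti
  rot[7] = ion2EN$repetit
  rot[8] = on2EN$repetiti
  rot[9] = n2EN$repetitio
  rot[10] = 2EN$repetition
  rot[11] = EN$repetition2
  rot[12] = N$repetition2E
  rot[13] = $repetition2EN
Sorted (with $ < everything):
  sorted[0] = $repetition2EN  (last char: 'N')
  sorted[1] = 2EN$repetition  (last char: 'n')
  sorted[2] = EN$repetition2  (last char: '2')
  sorted[3] = N$repetition2E  (last char: 'E')
  sorted[4] = epetition2EN$r  (last char: 'r')
  sorted[5] = etition2EN$rep  (last char: 'p')
  sorted[6] = ion2EN$repetit  (last char: 't')
  sorted[7] = ition2EN$repet  (last char: 't')
  sorted[8] = n2EN$repetitio  (last char: 'o')
  sorted[9] = on2EN$repetiti  (last char: 'i')
  sorted[10] = petition2EN$re  (last char: 'e')
  sorted[11] = repetition2EN$  (last char: '$')
  sorted[12] = tion2EN$repeti  (last char: 'i')
  sorted[13] = tition2EN$repe  (last char: 'e')
Last column: Nn2Erpttoie$ie
Original string S is at sorted index 11

Answer: Nn2Erpttoie$ie
11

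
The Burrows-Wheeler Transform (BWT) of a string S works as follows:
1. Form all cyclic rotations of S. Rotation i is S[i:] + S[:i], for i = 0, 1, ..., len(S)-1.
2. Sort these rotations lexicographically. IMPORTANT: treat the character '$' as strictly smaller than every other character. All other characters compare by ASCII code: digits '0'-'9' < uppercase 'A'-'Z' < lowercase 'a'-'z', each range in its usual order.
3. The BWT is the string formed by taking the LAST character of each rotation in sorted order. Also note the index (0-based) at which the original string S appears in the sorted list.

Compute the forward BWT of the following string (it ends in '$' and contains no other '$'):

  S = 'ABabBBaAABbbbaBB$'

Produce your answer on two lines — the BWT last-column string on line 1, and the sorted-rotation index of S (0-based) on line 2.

Answer: Ba$ABabBAABbBabbB
2

Derivation:
All 17 rotations (rotation i = S[i:]+S[:i]):
  rot[0] = ABabBBaAABbbbaBB$
  rot[1] = BabBBaAABbbbaBB$A
  rot[2] = abBBaAABbbbaBB$AB
  rot[3] = bBBaAABbbbaBB$ABa
  rot[4] = BBaAABbbbaBB$ABab
  rot[5] = BaAABbbbaBB$ABabB
  rot[6] = aAABbbbaBB$ABabBB
  rot[7] = AABbbbaBB$ABabBBa
  rot[8] = ABbbbaBB$ABabBBaA
  rot[9] = BbbbaBB$ABabBBaAA
  rot[10] = bbbaBB$ABabBBaAAB
  rot[11] = bbaBB$ABabBBaAABb
  rot[12] = baBB$ABabBBaAABbb
  rot[13] = aBB$ABabBBaAABbbb
  rot[14] = BB$ABabBBaAABbbba
  rot[15] = B$ABabBBaAABbbbaB
  rot[16] = $ABabBBaAABbbbaBB
Sorted (with $ < everything):
  sorted[0] = $ABabBBaAABbbbaBB  (last char: 'B')
  sorted[1] = AABbbbaBB$ABabBBa  (last char: 'a')
  sorted[2] = ABabBBaAABbbbaBB$  (last char: '$')
  sorted[3] = ABbbbaBB$ABabBBaA  (last char: 'A')
  sorted[4] = B$ABabBBaAABbbbaB  (last char: 'B')
  sorted[5] = BB$ABabBBaAABbbba  (last char: 'a')
  sorted[6] = BBaAABbbbaBB$ABab  (last char: 'b')
  sorted[7] = BaAABbbbaBB$ABabB  (last char: 'B')
  sorted[8] = BabBBaAABbbbaBB$A  (last char: 'A')
  sorted[9] = BbbbaBB$ABabBBaAA  (last char: 'A')
  sorted[10] = aAABbbbaBB$ABabBB  (last char: 'B')
  sorted[11] = aBB$ABabBBaAABbbb  (last char: 'b')
  sorted[12] = abBBaAABbbbaBB$AB  (last char: 'B')
  sorted[13] = bBBaAABbbbaBB$ABa  (last char: 'a')
  sorted[14] = baBB$ABabBBaAABbb  (last char: 'b')
  sorted[15] = bbaBB$ABabBBaAABb  (last char: 'b')
  sorted[16] = bbbaBB$ABabBBaAAB  (last char: 'B')
Last column: Ba$ABabBAABbBabbB
Original string S is at sorted index 2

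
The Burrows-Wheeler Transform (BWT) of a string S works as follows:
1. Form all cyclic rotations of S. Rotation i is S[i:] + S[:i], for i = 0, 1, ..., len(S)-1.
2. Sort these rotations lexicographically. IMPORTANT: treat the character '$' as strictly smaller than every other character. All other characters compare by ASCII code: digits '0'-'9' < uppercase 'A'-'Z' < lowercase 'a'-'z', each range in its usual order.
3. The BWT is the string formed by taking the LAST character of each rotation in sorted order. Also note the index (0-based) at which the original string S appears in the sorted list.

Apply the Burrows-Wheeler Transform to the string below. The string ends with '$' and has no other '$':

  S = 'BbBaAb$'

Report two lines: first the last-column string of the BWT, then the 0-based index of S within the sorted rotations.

All 7 rotations (rotation i = S[i:]+S[:i]):
  rot[0] = BbBaAb$
  rot[1] = bBaAb$B
  rot[2] = BaAb$Bb
  rot[3] = aAb$BbB
  rot[4] = Ab$BbBa
  rot[5] = b$BbBaA
  rot[6] = $BbBaAb
Sorted (with $ < everything):
  sorted[0] = $BbBaAb  (last char: 'b')
  sorted[1] = Ab$BbBa  (last char: 'a')
  sorted[2] = BaAb$Bb  (last char: 'b')
  sorted[3] = BbBaAb$  (last char: '$')
  sorted[4] = aAb$BbB  (last char: 'B')
  sorted[5] = b$BbBaA  (last char: 'A')
  sorted[6] = bBaAb$B  (last char: 'B')
Last column: bab$BAB
Original string S is at sorted index 3

Answer: bab$BAB
3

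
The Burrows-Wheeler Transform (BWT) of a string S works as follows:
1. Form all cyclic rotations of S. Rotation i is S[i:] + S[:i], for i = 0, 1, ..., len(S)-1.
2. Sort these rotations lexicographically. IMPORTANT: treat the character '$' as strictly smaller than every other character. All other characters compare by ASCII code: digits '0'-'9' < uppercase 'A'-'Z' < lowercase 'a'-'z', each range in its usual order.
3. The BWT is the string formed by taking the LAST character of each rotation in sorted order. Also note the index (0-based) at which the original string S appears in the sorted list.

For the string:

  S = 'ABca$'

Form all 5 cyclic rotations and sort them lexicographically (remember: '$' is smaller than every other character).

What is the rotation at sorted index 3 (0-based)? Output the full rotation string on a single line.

All 5 rotations (rotation i = S[i:]+S[:i]):
  rot[0] = ABca$
  rot[1] = Bca$A
  rot[2] = ca$AB
  rot[3] = a$ABc
  rot[4] = $ABca
Sorted (with $ < everything):
  sorted[0] = $ABca
  sorted[1] = ABca$
  sorted[2] = Bca$A
  sorted[3] = a$ABc
  sorted[4] = ca$AB
sorted[3] = a$ABc

Answer: a$ABc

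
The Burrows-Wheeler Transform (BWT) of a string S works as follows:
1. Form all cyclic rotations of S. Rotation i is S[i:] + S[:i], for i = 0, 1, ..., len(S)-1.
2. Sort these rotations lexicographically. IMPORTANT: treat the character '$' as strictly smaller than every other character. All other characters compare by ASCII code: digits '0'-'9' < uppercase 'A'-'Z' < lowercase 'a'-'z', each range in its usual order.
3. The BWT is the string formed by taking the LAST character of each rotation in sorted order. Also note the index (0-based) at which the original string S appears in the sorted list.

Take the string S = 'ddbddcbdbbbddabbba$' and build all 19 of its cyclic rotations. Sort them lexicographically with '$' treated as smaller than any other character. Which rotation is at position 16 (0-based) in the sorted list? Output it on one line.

Answer: ddabbba$ddbddcbdbbb

Derivation:
All 19 rotations (rotation i = S[i:]+S[:i]):
  rot[0] = ddbddcbdbbbddabbba$
  rot[1] = dbddcbdbbbddabbba$d
  rot[2] = bddcbdbbbddabbba$dd
  rot[3] = ddcbdbbbddabbba$ddb
  rot[4] = dcbdbbbddabbba$ddbd
  rot[5] = cbdbbbddabbba$ddbdd
  rot[6] = bdbbbddabbba$ddbddc
  rot[7] = dbbbddabbba$ddbddcb
  rot[8] = bbbddabbba$ddbddcbd
  rot[9] = bbddabbba$ddbddcbdb
  rot[10] = bddabbba$ddbddcbdbb
  rot[11] = ddabbba$ddbddcbdbbb
  rot[12] = dabbba$ddbddcbdbbbd
  rot[13] = abbba$ddbddcbdbbbdd
  rot[14] = bbba$ddbddcbdbbbdda
  rot[15] = bba$ddbddcbdbbbddab
  rot[16] = ba$ddbddcbdbbbddabb
  rot[17] = a$ddbddcbdbbbddabbb
  rot[18] = $ddbddcbdbbbddabbba
Sorted (with $ < everything):
  sorted[0] = $ddbddcbdbbbddabbba
  sorted[1] = a$ddbddcbdbbbddabbb
  sorted[2] = abbba$ddbddcbdbbbdd
  sorted[3] = ba$ddbddcbdbbbddabb
  sorted[4] = bba$ddbddcbdbbbddab
  sorted[5] = bbba$ddbddcbdbbbdda
  sorted[6] = bbbddabbba$ddbddcbd
  sorted[7] = bbddabbba$ddbddcbdb
  sorted[8] = bdbbbddabbba$ddbddc
  sorted[9] = bddabbba$ddbddcbdbb
  sorted[10] = bddcbdbbbddabbba$dd
  sorted[11] = cbdbbbddabbba$ddbdd
  sorted[12] = dabbba$ddbddcbdbbbd
  sorted[13] = dbbbddabbba$ddbddcb
  sorted[14] = dbddcbdbbbddabbba$d
  sorted[15] = dcbdbbbddabbba$ddbd
  sorted[16] = ddabbba$ddbddcbdbbb
  sorted[17] = ddbddcbdbbbddabbba$
  sorted[18] = ddcbdbbbddabbba$ddb
sorted[16] = ddabbba$ddbddcbdbbb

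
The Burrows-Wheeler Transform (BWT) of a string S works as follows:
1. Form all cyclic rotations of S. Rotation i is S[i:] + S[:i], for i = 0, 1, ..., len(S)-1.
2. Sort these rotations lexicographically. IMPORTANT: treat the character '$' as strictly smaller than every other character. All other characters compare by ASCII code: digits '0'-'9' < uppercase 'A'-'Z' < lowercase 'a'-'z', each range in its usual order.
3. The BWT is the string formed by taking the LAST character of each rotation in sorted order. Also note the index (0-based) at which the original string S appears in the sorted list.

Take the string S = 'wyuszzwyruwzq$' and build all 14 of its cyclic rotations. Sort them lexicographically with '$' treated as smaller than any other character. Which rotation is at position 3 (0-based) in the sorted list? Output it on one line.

Answer: szzwyruwzq$wyu

Derivation:
All 14 rotations (rotation i = S[i:]+S[:i]):
  rot[0] = wyuszzwyruwzq$
  rot[1] = yuszzwyruwzq$w
  rot[2] = uszzwyruwzq$wy
  rot[3] = szzwyruwzq$wyu
  rot[4] = zzwyruwzq$wyus
  rot[5] = zwyruwzq$wyusz
  rot[6] = wyruwzq$wyuszz
  rot[7] = yruwzq$wyuszzw
  rot[8] = ruwzq$wyuszzwy
  rot[9] = uwzq$wyuszzwyr
  rot[10] = wzq$wyuszzwyru
  rot[11] = zq$wyuszzwyruw
  rot[12] = q$wyuszzwyruwz
  rot[13] = $wyuszzwyruwzq
Sorted (with $ < everything):
  sorted[0] = $wyuszzwyruwzq
  sorted[1] = q$wyuszzwyruwz
  sorted[2] = ruwzq$wyuszzwy
  sorted[3] = szzwyruwzq$wyu
  sorted[4] = uszzwyruwzq$wy
  sorted[5] = uwzq$wyuszzwyr
  sorted[6] = wyruwzq$wyuszz
  sorted[7] = wyuszzwyruwzq$
  sorted[8] = wzq$wyuszzwyru
  sorted[9] = yruwzq$wyuszzw
  sorted[10] = yuszzwyruwzq$w
  sorted[11] = zq$wyuszzwyruw
  sorted[12] = zwyruwzq$wyusz
  sorted[13] = zzwyruwzq$wyus
sorted[3] = szzwyruwzq$wyu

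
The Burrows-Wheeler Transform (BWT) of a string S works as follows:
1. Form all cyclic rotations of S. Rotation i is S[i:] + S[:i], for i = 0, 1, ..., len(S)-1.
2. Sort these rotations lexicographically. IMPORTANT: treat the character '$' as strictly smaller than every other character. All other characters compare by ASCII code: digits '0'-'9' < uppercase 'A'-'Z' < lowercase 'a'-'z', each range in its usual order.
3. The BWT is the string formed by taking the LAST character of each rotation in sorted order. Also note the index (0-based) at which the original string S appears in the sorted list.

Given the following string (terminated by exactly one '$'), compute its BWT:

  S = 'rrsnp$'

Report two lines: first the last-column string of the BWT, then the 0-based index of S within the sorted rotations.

All 6 rotations (rotation i = S[i:]+S[:i]):
  rot[0] = rrsnp$
  rot[1] = rsnp$r
  rot[2] = snp$rr
  rot[3] = np$rrs
  rot[4] = p$rrsn
  rot[5] = $rrsnp
Sorted (with $ < everything):
  sorted[0] = $rrsnp  (last char: 'p')
  sorted[1] = np$rrs  (last char: 's')
  sorted[2] = p$rrsn  (last char: 'n')
  sorted[3] = rrsnp$  (last char: '$')
  sorted[4] = rsnp$r  (last char: 'r')
  sorted[5] = snp$rr  (last char: 'r')
Last column: psn$rr
Original string S is at sorted index 3

Answer: psn$rr
3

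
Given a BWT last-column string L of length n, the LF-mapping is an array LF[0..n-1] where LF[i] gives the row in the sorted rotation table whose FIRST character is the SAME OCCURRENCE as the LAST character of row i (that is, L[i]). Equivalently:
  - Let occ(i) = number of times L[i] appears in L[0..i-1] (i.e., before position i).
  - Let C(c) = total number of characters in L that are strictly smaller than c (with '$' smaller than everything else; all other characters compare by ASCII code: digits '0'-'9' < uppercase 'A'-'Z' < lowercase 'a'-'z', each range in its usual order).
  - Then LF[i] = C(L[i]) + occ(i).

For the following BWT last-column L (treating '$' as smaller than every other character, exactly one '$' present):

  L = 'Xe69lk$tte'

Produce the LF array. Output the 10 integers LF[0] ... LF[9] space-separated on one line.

Char counts: '$':1, '6':1, '9':1, 'X':1, 'e':2, 'k':1, 'l':1, 't':2
C (first-col start): C('$')=0, C('6')=1, C('9')=2, C('X')=3, C('e')=4, C('k')=6, C('l')=7, C('t')=8
L[0]='X': occ=0, LF[0]=C('X')+0=3+0=3
L[1]='e': occ=0, LF[1]=C('e')+0=4+0=4
L[2]='6': occ=0, LF[2]=C('6')+0=1+0=1
L[3]='9': occ=0, LF[3]=C('9')+0=2+0=2
L[4]='l': occ=0, LF[4]=C('l')+0=7+0=7
L[5]='k': occ=0, LF[5]=C('k')+0=6+0=6
L[6]='$': occ=0, LF[6]=C('$')+0=0+0=0
L[7]='t': occ=0, LF[7]=C('t')+0=8+0=8
L[8]='t': occ=1, LF[8]=C('t')+1=8+1=9
L[9]='e': occ=1, LF[9]=C('e')+1=4+1=5

Answer: 3 4 1 2 7 6 0 8 9 5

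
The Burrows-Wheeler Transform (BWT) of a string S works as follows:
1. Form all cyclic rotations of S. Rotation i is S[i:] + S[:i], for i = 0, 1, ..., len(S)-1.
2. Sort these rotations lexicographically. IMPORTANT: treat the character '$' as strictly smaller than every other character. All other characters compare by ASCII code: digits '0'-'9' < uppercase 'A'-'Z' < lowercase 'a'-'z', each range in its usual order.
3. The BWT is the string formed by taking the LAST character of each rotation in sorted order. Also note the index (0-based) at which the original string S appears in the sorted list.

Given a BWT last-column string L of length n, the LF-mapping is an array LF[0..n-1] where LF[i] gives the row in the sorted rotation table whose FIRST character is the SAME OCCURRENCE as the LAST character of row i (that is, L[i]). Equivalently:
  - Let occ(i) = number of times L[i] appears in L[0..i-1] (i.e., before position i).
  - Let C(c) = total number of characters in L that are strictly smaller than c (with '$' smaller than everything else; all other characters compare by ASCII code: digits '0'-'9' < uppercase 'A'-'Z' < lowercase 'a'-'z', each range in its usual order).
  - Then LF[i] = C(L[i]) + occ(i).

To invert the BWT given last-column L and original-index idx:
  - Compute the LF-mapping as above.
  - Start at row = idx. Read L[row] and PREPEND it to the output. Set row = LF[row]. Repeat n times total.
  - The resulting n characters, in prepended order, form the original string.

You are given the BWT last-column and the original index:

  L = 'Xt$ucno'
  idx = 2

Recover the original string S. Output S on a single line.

LF mapping: 1 5 0 6 2 3 4
Walk LF starting at row 2, prepending L[row]:
  step 1: row=2, L[2]='$', prepend. Next row=LF[2]=0
  step 2: row=0, L[0]='X', prepend. Next row=LF[0]=1
  step 3: row=1, L[1]='t', prepend. Next row=LF[1]=5
  step 4: row=5, L[5]='n', prepend. Next row=LF[5]=3
  step 5: row=3, L[3]='u', prepend. Next row=LF[3]=6
  step 6: row=6, L[6]='o', prepend. Next row=LF[6]=4
  step 7: row=4, L[4]='c', prepend. Next row=LF[4]=2
Reversed output: countX$

Answer: countX$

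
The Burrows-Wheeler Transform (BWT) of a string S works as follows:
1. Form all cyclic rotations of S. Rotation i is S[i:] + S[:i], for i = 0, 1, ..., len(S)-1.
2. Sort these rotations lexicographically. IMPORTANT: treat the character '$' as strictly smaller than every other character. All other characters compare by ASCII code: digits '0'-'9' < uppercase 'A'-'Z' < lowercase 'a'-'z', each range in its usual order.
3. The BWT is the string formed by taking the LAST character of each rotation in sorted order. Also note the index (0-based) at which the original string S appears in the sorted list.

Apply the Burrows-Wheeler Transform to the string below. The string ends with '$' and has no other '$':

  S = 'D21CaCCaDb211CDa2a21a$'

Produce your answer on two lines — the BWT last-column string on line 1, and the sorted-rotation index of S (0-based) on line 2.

All 22 rotations (rotation i = S[i:]+S[:i]):
  rot[0] = D21CaCCaDb211CDa2a21a$
  rot[1] = 21CaCCaDb211CDa2a21a$D
  rot[2] = 1CaCCaDb211CDa2a21a$D2
  rot[3] = CaCCaDb211CDa2a21a$D21
  rot[4] = aCCaDb211CDa2a21a$D21C
  rot[5] = CCaDb211CDa2a21a$D21Ca
  rot[6] = CaDb211CDa2a21a$D21CaC
  rot[7] = aDb211CDa2a21a$D21CaCC
  rot[8] = Db211CDa2a21a$D21CaCCa
  rot[9] = b211CDa2a21a$D21CaCCaD
  rot[10] = 211CDa2a21a$D21CaCCaDb
  rot[11] = 11CDa2a21a$D21CaCCaDb2
  rot[12] = 1CDa2a21a$D21CaCCaDb21
  rot[13] = CDa2a21a$D21CaCCaDb211
  rot[14] = Da2a21a$D21CaCCaDb211C
  rot[15] = a2a21a$D21CaCCaDb211CD
  rot[16] = 2a21a$D21CaCCaDb211CDa
  rot[17] = a21a$D21CaCCaDb211CDa2
  rot[18] = 21a$D21CaCCaDb211CDa2a
  rot[19] = 1a$D21CaCCaDb211CDa2a2
  rot[20] = a$D21CaCCaDb211CDa2a21
  rot[21] = $D21CaCCaDb211CDa2a21a
Sorted (with $ < everything):
  sorted[0] = $D21CaCCaDb211CDa2a21a  (last char: 'a')
  sorted[1] = 11CDa2a21a$D21CaCCaDb2  (last char: '2')
  sorted[2] = 1CDa2a21a$D21CaCCaDb21  (last char: '1')
  sorted[3] = 1CaCCaDb211CDa2a21a$D2  (last char: '2')
  sorted[4] = 1a$D21CaCCaDb211CDa2a2  (last char: '2')
  sorted[5] = 211CDa2a21a$D21CaCCaDb  (last char: 'b')
  sorted[6] = 21CaCCaDb211CDa2a21a$D  (last char: 'D')
  sorted[7] = 21a$D21CaCCaDb211CDa2a  (last char: 'a')
  sorted[8] = 2a21a$D21CaCCaDb211CDa  (last char: 'a')
  sorted[9] = CCaDb211CDa2a21a$D21Ca  (last char: 'a')
  sorted[10] = CDa2a21a$D21CaCCaDb211  (last char: '1')
  sorted[11] = CaCCaDb211CDa2a21a$D21  (last char: '1')
  sorted[12] = CaDb211CDa2a21a$D21CaC  (last char: 'C')
  sorted[13] = D21CaCCaDb211CDa2a21a$  (last char: '$')
  sorted[14] = Da2a21a$D21CaCCaDb211C  (last char: 'C')
  sorted[15] = Db211CDa2a21a$D21CaCCa  (last char: 'a')
  sorted[16] = a$D21CaCCaDb211CDa2a21  (last char: '1')
  sorted[17] = a21a$D21CaCCaDb211CDa2  (last char: '2')
  sorted[18] = a2a21a$D21CaCCaDb211CD  (last char: 'D')
  sorted[19] = aCCaDb211CDa2a21a$D21C  (last char: 'C')
  sorted[20] = aDb211CDa2a21a$D21CaCC  (last char: 'C')
  sorted[21] = b211CDa2a21a$D21CaCCaD  (last char: 'D')
Last column: a2122bDaaa11C$Ca12DCCD
Original string S is at sorted index 13

Answer: a2122bDaaa11C$Ca12DCCD
13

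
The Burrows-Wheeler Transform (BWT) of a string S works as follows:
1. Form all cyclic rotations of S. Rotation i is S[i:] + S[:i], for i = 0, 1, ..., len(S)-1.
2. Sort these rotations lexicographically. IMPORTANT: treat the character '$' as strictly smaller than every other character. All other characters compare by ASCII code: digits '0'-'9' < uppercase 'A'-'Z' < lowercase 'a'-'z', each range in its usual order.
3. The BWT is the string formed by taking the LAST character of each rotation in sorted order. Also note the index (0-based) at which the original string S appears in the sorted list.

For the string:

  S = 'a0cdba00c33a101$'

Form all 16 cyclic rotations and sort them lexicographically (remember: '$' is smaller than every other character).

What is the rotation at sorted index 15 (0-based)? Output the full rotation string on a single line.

Answer: dba00c33a101$a0c

Derivation:
All 16 rotations (rotation i = S[i:]+S[:i]):
  rot[0] = a0cdba00c33a101$
  rot[1] = 0cdba00c33a101$a
  rot[2] = cdba00c33a101$a0
  rot[3] = dba00c33a101$a0c
  rot[4] = ba00c33a101$a0cd
  rot[5] = a00c33a101$a0cdb
  rot[6] = 00c33a101$a0cdba
  rot[7] = 0c33a101$a0cdba0
  rot[8] = c33a101$a0cdba00
  rot[9] = 33a101$a0cdba00c
  rot[10] = 3a101$a0cdba00c3
  rot[11] = a101$a0cdba00c33
  rot[12] = 101$a0cdba00c33a
  rot[13] = 01$a0cdba00c33a1
  rot[14] = 1$a0cdba00c33a10
  rot[15] = $a0cdba00c33a101
Sorted (with $ < everything):
  sorted[0] = $a0cdba00c33a101
  sorted[1] = 00c33a101$a0cdba
  sorted[2] = 01$a0cdba00c33a1
  sorted[3] = 0c33a101$a0cdba0
  sorted[4] = 0cdba00c33a101$a
  sorted[5] = 1$a0cdba00c33a10
  sorted[6] = 101$a0cdba00c33a
  sorted[7] = 33a101$a0cdba00c
  sorted[8] = 3a101$a0cdba00c3
  sorted[9] = a00c33a101$a0cdb
  sorted[10] = a0cdba00c33a101$
  sorted[11] = a101$a0cdba00c33
  sorted[12] = ba00c33a101$a0cd
  sorted[13] = c33a101$a0cdba00
  sorted[14] = cdba00c33a101$a0
  sorted[15] = dba00c33a101$a0c
sorted[15] = dba00c33a101$a0c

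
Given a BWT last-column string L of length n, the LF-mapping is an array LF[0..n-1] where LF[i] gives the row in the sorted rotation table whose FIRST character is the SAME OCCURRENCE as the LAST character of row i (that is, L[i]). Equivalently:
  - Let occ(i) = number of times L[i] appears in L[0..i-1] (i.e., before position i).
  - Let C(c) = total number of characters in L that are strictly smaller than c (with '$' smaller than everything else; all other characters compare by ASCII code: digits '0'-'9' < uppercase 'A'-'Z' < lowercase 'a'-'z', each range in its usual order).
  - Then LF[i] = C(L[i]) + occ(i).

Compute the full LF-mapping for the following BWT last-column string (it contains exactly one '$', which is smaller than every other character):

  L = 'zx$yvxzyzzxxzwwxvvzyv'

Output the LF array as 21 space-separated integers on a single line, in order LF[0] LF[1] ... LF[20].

Char counts: '$':1, 'v':4, 'w':2, 'x':5, 'y':3, 'z':6
C (first-col start): C('$')=0, C('v')=1, C('w')=5, C('x')=7, C('y')=12, C('z')=15
L[0]='z': occ=0, LF[0]=C('z')+0=15+0=15
L[1]='x': occ=0, LF[1]=C('x')+0=7+0=7
L[2]='$': occ=0, LF[2]=C('$')+0=0+0=0
L[3]='y': occ=0, LF[3]=C('y')+0=12+0=12
L[4]='v': occ=0, LF[4]=C('v')+0=1+0=1
L[5]='x': occ=1, LF[5]=C('x')+1=7+1=8
L[6]='z': occ=1, LF[6]=C('z')+1=15+1=16
L[7]='y': occ=1, LF[7]=C('y')+1=12+1=13
L[8]='z': occ=2, LF[8]=C('z')+2=15+2=17
L[9]='z': occ=3, LF[9]=C('z')+3=15+3=18
L[10]='x': occ=2, LF[10]=C('x')+2=7+2=9
L[11]='x': occ=3, LF[11]=C('x')+3=7+3=10
L[12]='z': occ=4, LF[12]=C('z')+4=15+4=19
L[13]='w': occ=0, LF[13]=C('w')+0=5+0=5
L[14]='w': occ=1, LF[14]=C('w')+1=5+1=6
L[15]='x': occ=4, LF[15]=C('x')+4=7+4=11
L[16]='v': occ=1, LF[16]=C('v')+1=1+1=2
L[17]='v': occ=2, LF[17]=C('v')+2=1+2=3
L[18]='z': occ=5, LF[18]=C('z')+5=15+5=20
L[19]='y': occ=2, LF[19]=C('y')+2=12+2=14
L[20]='v': occ=3, LF[20]=C('v')+3=1+3=4

Answer: 15 7 0 12 1 8 16 13 17 18 9 10 19 5 6 11 2 3 20 14 4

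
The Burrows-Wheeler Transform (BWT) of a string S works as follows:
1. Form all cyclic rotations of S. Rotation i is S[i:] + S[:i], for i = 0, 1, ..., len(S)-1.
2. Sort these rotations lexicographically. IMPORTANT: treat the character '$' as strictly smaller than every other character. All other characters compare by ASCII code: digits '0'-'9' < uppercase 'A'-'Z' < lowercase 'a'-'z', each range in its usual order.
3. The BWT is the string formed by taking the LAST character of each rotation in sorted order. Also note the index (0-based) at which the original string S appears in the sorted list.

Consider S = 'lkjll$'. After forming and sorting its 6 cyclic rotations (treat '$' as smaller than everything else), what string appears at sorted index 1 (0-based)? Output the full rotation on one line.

Answer: jll$lk

Derivation:
All 6 rotations (rotation i = S[i:]+S[:i]):
  rot[0] = lkjll$
  rot[1] = kjll$l
  rot[2] = jll$lk
  rot[3] = ll$lkj
  rot[4] = l$lkjl
  rot[5] = $lkjll
Sorted (with $ < everything):
  sorted[0] = $lkjll
  sorted[1] = jll$lk
  sorted[2] = kjll$l
  sorted[3] = l$lkjl
  sorted[4] = lkjll$
  sorted[5] = ll$lkj
sorted[1] = jll$lk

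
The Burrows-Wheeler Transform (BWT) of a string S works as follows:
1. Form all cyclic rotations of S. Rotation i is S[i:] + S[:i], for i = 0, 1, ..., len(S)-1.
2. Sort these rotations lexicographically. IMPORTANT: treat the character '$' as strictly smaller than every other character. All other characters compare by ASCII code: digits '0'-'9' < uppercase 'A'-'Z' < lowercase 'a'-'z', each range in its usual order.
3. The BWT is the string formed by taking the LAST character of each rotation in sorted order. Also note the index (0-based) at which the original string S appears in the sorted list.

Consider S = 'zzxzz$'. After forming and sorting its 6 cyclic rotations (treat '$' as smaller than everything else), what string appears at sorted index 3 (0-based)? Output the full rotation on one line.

All 6 rotations (rotation i = S[i:]+S[:i]):
  rot[0] = zzxzz$
  rot[1] = zxzz$z
  rot[2] = xzz$zz
  rot[3] = zz$zzx
  rot[4] = z$zzxz
  rot[5] = $zzxzz
Sorted (with $ < everything):
  sorted[0] = $zzxzz
  sorted[1] = xzz$zz
  sorted[2] = z$zzxz
  sorted[3] = zxzz$z
  sorted[4] = zz$zzx
  sorted[5] = zzxzz$
sorted[3] = zxzz$z

Answer: zxzz$z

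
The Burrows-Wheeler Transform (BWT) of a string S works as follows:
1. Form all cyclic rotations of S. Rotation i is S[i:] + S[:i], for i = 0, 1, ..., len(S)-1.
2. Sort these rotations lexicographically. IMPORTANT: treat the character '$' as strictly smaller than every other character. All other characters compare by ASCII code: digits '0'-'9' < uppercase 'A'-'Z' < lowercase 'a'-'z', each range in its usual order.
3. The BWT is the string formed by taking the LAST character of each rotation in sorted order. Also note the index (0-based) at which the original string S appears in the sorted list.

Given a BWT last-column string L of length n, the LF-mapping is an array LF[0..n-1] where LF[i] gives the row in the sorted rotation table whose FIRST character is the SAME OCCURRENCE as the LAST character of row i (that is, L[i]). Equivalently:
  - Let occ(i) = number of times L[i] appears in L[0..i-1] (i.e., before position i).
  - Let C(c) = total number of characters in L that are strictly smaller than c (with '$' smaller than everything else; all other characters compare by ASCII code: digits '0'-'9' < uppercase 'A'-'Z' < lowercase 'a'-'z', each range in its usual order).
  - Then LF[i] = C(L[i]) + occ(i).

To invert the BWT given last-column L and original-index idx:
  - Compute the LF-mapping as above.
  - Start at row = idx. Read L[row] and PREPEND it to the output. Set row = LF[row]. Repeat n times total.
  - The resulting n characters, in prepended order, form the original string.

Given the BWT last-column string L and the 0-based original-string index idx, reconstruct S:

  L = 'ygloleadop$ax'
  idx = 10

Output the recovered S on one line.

Answer: poodlegalaxy$

Derivation:
LF mapping: 12 5 6 8 7 4 1 3 9 10 0 2 11
Walk LF starting at row 10, prepending L[row]:
  step 1: row=10, L[10]='$', prepend. Next row=LF[10]=0
  step 2: row=0, L[0]='y', prepend. Next row=LF[0]=12
  step 3: row=12, L[12]='x', prepend. Next row=LF[12]=11
  step 4: row=11, L[11]='a', prepend. Next row=LF[11]=2
  step 5: row=2, L[2]='l', prepend. Next row=LF[2]=6
  step 6: row=6, L[6]='a', prepend. Next row=LF[6]=1
  step 7: row=1, L[1]='g', prepend. Next row=LF[1]=5
  step 8: row=5, L[5]='e', prepend. Next row=LF[5]=4
  step 9: row=4, L[4]='l', prepend. Next row=LF[4]=7
  step 10: row=7, L[7]='d', prepend. Next row=LF[7]=3
  step 11: row=3, L[3]='o', prepend. Next row=LF[3]=8
  step 12: row=8, L[8]='o', prepend. Next row=LF[8]=9
  step 13: row=9, L[9]='p', prepend. Next row=LF[9]=10
Reversed output: poodlegalaxy$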